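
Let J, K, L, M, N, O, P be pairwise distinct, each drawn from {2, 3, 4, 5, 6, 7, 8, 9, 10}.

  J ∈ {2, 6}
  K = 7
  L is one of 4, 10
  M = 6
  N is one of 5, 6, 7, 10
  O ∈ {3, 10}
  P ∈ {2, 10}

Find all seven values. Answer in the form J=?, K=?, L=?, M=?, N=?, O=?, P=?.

J=2, K=7, L=4, M=6, N=5, O=3, P=10

K must be 7 (only option left). Eliminate 7 elsewhere: N.
That leaves M = 6. Remove 6 from J, N.
J must be 2 (only option left). Eliminate 2 elsewhere: P.
P has just one choice, so P = 10. So L, N, O can't be 10.
L must be 4 (only option left).
N must be 5 (only option left).
That leaves O = 3.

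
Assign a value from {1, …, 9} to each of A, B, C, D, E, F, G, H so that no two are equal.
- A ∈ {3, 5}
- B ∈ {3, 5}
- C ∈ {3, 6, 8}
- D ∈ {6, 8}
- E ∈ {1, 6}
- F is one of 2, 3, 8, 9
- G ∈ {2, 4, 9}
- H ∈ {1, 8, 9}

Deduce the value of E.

The 8 variables together cover exactly {1, 2, 3, 4, 5, 6, 8, 9} — 8 values for 8 variables — and 4 appears only in G's list, so G = 4.
The 7 still-open variables together cover exactly {1, 2, 3, 5, 6, 8, 9} — 7 values for 7 variables — and 2 appears only in F's list, so F = 2.
The 6 still-open variables together cover exactly {1, 3, 5, 6, 8, 9} — 6 values for 6 variables — and 9 appears only in H's list, so H = 9.
The 5 still-open variables draw from only 5 values {1, 3, 5, 6, 8}, so each is used; only E can be 1, hence E = 1.

1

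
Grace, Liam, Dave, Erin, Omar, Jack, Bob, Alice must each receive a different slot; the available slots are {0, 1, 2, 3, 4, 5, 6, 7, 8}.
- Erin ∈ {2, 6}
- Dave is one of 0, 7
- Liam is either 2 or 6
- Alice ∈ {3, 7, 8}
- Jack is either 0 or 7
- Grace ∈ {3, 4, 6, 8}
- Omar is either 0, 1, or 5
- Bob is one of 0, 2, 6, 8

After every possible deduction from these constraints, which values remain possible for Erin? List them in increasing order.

2, 6

The 2 variables Liam and Erin are confined to {2, 6}, which locks those values in; drop them from Grace, Bob.
Dave and Jack share exactly the 2 values {0, 7}; by pigeonhole those values go to them, so strike 0, 7 from Omar, Bob, Alice.
That leaves Bob = 8. Eliminate 8 elsewhere: Grace, Alice.
Alice's domain is down to {3}, so Alice = 3. Remove 3 from Grace.
Grace must be 4 (only option left).
No further eliminations apply; Erin can still be any of 2, 6.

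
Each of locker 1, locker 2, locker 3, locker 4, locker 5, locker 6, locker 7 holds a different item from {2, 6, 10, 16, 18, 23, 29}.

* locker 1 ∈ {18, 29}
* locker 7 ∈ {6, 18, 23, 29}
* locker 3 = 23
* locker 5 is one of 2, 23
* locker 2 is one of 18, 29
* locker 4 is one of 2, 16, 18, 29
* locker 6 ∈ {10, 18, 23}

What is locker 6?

10

locker 3 has just one choice, so locker 3 = 23. So locker 5, locker 6, locker 7 can't be 23.
locker 5 must be 2 (only option left). Eliminate 2 elsewhere: locker 4.
Among the 5 still-open variables, 6 fits only locker 7 (and all 5 values in {6, 10, 16, 18, 29} must be used), so locker 7 = 6.
The 4 still-open variables together cover exactly {10, 16, 18, 29} — 4 values for 4 variables — and 10 appears only in locker 6's list, so locker 6 = 10.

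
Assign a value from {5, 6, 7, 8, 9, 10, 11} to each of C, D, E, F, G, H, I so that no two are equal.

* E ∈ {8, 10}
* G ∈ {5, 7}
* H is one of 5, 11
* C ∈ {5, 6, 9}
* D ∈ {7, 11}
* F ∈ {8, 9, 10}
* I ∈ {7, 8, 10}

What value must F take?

9

Among the 7 variables, 6 fits only C (and all 7 values in {5, 6, 7, 8, 9, 10, 11} must be used), so C = 6.
Among the 6 still-open variables, 9 fits only F (and all 6 values in {5, 7, 8, 9, 10, 11} must be used), so F = 9.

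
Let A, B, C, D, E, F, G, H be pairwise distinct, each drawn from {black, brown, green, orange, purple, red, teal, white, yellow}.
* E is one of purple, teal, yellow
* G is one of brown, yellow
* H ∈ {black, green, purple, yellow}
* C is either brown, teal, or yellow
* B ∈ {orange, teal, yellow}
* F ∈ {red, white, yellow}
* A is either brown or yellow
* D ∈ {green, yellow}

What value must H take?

black

A and G between them cover only {brown, yellow} — a naked pair. Remove those values from B, C, D, E, F, H.
C has just one choice, so C = teal. So B, E can't be teal.
D's domain is down to {green}, so D = green. Remove green from H.
E's domain is down to {purple}, so E = purple. So H can't be purple.
So H = black.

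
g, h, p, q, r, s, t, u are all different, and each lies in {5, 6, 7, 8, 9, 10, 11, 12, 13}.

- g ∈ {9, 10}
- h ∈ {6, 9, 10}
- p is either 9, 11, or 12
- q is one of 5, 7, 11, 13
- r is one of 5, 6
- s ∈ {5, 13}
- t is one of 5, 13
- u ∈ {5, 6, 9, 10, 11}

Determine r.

The 8 variables draw from only 8 values {5, 6, 7, 9, 10, 11, 12, 13}, so each is used; only q can be 7, hence q = 7.
The 7 still-open variables draw from only 7 values {5, 6, 9, 10, 11, 12, 13}, so each is used; only p can be 12, hence p = 12.
Among the 6 still-open variables, 11 fits only u (and all 6 values in {5, 6, 9, 10, 11, 13} must be used), so u = 11.
The 2 variables s and t are confined to {5, 13}, which locks those values in; drop them from r.
So r = 6.

6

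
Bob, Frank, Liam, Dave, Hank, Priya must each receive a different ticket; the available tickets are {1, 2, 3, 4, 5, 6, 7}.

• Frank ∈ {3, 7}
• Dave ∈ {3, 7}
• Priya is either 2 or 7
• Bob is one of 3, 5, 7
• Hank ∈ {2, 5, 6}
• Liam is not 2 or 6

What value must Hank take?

6

Frank and Dave share exactly the 2 values {3, 7}; by pigeonhole those values go to them, so strike 3, 7 from Bob, Liam, Priya.
That leaves Bob = 5. So Liam, Hank can't be 5.
Priya has just one choice, so Priya = 2. Eliminate 2 elsewhere: Hank.
So Hank = 6.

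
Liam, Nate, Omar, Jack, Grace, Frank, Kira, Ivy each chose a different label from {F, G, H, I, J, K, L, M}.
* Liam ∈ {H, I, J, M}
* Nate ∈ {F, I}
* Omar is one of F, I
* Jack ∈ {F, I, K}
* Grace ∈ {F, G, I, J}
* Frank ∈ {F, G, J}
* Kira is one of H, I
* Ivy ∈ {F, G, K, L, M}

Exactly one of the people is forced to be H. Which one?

Kira

The 8 variables draw from only 8 values {F, G, H, I, J, K, L, M}, so each is used; only Ivy can be L, hence Ivy = L.
The 7 still-open variables together cover exactly {F, G, H, I, J, K, M} — 7 values for 7 variables — and K appears only in Jack's list, so Jack = K.
The 6 still-open variables draw from only 6 values {F, G, H, I, J, M}, so each is used; only Liam can be M, hence Liam = M.
The 5 still-open variables draw from only 5 values {F, G, H, I, J}, so each is used; only Kira can be H, hence Kira = H.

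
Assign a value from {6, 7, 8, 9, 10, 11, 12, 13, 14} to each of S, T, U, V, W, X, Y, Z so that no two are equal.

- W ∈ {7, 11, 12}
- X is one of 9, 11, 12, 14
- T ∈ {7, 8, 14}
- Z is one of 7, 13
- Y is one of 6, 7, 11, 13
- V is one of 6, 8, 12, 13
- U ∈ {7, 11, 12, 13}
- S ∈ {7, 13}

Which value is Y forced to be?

6

The 8 variables together cover exactly {6, 7, 8, 9, 11, 12, 13, 14} — 8 values for 8 variables — and 9 appears only in X's list, so X = 9.
The 7 still-open variables together cover exactly {6, 7, 8, 11, 12, 13, 14} — 7 values for 7 variables — and 14 appears only in T's list, so T = 14.
Among the 6 still-open variables, 8 fits only V (and all 6 values in {6, 7, 8, 11, 12, 13} must be used), so V = 8.
The 5 still-open variables draw from only 5 values {6, 7, 11, 12, 13}, so each is used; only Y can be 6, hence Y = 6.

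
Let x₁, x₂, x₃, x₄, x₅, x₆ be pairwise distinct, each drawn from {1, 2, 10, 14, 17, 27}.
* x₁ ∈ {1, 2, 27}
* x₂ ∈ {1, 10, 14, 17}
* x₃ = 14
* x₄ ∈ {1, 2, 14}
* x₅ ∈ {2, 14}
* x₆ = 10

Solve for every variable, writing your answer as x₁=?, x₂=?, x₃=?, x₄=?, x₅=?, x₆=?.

x₁=27, x₂=17, x₃=14, x₄=1, x₅=2, x₆=10

x₃ has just one choice, so x₃ = 14. Remove 14 from x₂, x₄, x₅.
x₅ has just one choice, so x₅ = 2. Remove 2 from x₁, x₄.
x₆ has just one choice, so x₆ = 10. So x₂ can't be 10.
x₄ must be 1 (only option left). So x₁, x₂ can't be 1.
x₁ must be 27 (only option left).
x₂'s domain is down to {17}, so x₂ = 17.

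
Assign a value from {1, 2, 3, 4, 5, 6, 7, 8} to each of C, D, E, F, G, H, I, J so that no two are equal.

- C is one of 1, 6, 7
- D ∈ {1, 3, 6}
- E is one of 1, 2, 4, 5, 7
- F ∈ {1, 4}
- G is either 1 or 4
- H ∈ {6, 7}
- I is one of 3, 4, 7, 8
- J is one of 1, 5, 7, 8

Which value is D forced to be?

Among the 8 variables, 2 fits only E (and all 8 values in {1, 2, 3, 4, 5, 6, 7, 8} must be used), so E = 2.
The 7 still-open variables draw from only 7 values {1, 3, 4, 5, 6, 7, 8}, so each is used; only J can be 5, hence J = 5.
The 6 still-open variables together cover exactly {1, 3, 4, 6, 7, 8} — 6 values for 6 variables — and 8 appears only in I's list, so I = 8.
The 5 still-open variables draw from only 5 values {1, 3, 4, 6, 7}, so each is used; only D can be 3, hence D = 3.

3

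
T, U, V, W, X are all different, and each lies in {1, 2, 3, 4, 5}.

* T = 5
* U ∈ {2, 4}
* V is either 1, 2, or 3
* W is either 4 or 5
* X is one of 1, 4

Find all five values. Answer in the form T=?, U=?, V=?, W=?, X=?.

T=5, U=2, V=3, W=4, X=1

T's domain is down to {5}, so T = 5. Remove 5 from W.
W must be 4 (only option left). Eliminate 4 elsewhere: U, X.
That leaves X = 1. Eliminate 1 elsewhere: V.
U has just one choice, so U = 2. Eliminate 2 elsewhere: V.
That leaves V = 3.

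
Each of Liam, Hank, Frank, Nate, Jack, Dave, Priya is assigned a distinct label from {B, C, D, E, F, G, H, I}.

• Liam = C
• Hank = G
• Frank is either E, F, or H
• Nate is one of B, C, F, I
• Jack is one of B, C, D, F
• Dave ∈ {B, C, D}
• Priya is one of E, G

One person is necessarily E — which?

Priya

Liam's domain is down to {C}, so Liam = C. Eliminate C elsewhere: Nate, Jack, Dave.
Hank must be G (only option left). So Priya can't be G.
So E goes to Priya.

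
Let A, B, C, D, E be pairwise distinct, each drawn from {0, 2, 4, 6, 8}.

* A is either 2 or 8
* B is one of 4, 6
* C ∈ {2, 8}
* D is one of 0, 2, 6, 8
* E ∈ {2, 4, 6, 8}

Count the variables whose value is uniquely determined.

1

Among the 5 variables, 0 fits only D (and all 5 values in {0, 2, 4, 6, 8} must be used), so D = 0.
A and C between them cover only {2, 8} — a naked pair. Remove those values from E.
Determined: D=0. The other variables each still have more than one consistent value. That makes 1.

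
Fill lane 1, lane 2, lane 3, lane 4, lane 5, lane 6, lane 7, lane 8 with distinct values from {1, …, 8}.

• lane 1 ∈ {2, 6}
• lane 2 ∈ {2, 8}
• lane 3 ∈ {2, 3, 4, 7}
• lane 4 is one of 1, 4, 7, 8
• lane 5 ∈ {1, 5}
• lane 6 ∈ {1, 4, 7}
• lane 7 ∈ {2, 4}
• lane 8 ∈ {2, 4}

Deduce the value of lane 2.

8

The 8 variables draw from only 8 values {1, 2, 3, 4, 5, 6, 7, 8}, so each is used; only lane 3 can be 3, hence lane 3 = 3.
The 7 still-open variables draw from only 7 values {1, 2, 4, 5, 6, 7, 8}, so each is used; only lane 5 can be 5, hence lane 5 = 5.
Among the 6 still-open variables, 6 fits only lane 1 (and all 6 values in {1, 2, 4, 6, 7, 8} must be used), so lane 1 = 6.
lane 7 and lane 8 between them cover only {2, 4} — a naked pair. Remove those values from lane 2, lane 4, lane 6.
So lane 2 = 8.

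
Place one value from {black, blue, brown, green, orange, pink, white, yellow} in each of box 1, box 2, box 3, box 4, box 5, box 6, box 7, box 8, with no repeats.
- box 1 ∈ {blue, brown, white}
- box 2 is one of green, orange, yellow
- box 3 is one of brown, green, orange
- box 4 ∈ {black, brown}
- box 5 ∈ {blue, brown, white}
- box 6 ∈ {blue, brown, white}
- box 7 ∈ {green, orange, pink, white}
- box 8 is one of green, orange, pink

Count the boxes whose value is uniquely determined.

The 8 variables draw from only 8 values {black, blue, brown, green, orange, pink, white, yellow}, so each is used; only box 4 can be black, hence box 4 = black.
The 7 still-open variables together cover exactly {blue, brown, green, orange, pink, white, yellow} — 7 values for 7 variables — and yellow appears only in box 2's list, so box 2 = yellow.
box 1, box 5, box 6 between them cover only {blue, brown, white} — a naked triple. Remove those values from box 3, box 7.
Determined: box 2=yellow, box 4=black. The other boxes each still have more than one consistent value. That makes 2.

2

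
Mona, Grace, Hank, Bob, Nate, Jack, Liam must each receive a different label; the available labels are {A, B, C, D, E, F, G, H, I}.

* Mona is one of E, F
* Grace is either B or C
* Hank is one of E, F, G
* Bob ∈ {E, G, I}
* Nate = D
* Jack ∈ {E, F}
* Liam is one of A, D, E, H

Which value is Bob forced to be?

Nate must be D (only option left). Eliminate D elsewhere: Liam.
Mona and Jack between them cover only {E, F} — a naked pair. Remove those values from Hank, Bob, Liam.
Hank has just one choice, so Hank = G. Remove G from Bob.
So Bob = I.

I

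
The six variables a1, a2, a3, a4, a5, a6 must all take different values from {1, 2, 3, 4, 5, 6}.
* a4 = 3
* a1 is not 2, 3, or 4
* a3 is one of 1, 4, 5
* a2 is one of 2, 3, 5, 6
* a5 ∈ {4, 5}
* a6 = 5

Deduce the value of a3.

a4 has just one choice, so a4 = 3. So a2 can't be 3.
a6's domain is down to {5}, so a6 = 5. So a1, a2, a3, a5 can't be 5.
a5 must be 4 (only option left). Remove 4 from a3.
So a3 = 1.

1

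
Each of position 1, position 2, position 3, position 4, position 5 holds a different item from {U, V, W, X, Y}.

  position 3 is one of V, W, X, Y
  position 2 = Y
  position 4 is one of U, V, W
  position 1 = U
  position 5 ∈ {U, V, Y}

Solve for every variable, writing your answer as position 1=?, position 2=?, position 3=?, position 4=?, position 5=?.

position 1=U, position 2=Y, position 3=X, position 4=W, position 5=V

position 1 has just one choice, so position 1 = U. Remove U from position 4, position 5.
position 2 must be Y (only option left). Strike Y from position 3, position 5.
position 5 must be V (only option left). Eliminate V elsewhere: position 3, position 4.
That leaves position 4 = W. So position 3 can't be W.
That leaves position 3 = X.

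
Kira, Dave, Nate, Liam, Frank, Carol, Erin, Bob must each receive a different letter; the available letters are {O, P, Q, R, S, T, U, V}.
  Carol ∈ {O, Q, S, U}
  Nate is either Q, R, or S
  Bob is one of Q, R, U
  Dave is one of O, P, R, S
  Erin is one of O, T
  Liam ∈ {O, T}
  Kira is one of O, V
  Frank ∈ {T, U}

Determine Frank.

Among the 8 variables, P fits only Dave (and all 8 values in {O, P, Q, R, S, T, U, V} must be used), so Dave = P.
Among the 7 still-open variables, V fits only Kira (and all 7 values in {O, Q, R, S, T, U, V} must be used), so Kira = V.
The 2 variables Liam and Erin are confined to {O, T}, which locks those values in; drop them from Frank, Carol.
So Frank = U.

U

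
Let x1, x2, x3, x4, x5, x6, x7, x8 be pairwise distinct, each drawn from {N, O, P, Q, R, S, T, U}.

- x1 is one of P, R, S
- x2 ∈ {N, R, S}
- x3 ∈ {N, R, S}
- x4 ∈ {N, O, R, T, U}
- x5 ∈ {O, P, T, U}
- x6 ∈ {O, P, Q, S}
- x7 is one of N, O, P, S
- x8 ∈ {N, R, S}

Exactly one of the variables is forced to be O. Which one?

The 8 variables draw from only 8 values {N, O, P, Q, R, S, T, U}, so each is used; only x6 can be Q, hence x6 = Q.
x2, x3, x8 share exactly the 3 values {N, R, S}; by pigeonhole those values go to them, so strike N, R, S from x1, x4, x7.
x1 must be P (only option left). Strike P from x5, x7.
So O goes to x7.

x7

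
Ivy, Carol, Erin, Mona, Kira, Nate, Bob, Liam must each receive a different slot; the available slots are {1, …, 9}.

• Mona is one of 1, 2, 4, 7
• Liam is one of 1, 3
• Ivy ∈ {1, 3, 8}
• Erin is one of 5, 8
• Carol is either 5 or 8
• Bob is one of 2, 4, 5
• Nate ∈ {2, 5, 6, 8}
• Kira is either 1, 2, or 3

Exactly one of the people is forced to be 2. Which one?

Kira

Among the 8 variables, 6 fits only Nate (and all 8 values in {1, 2, 3, 4, 5, 6, 7, 8} must be used), so Nate = 6.
The 7 still-open variables draw from only 7 values {1, 2, 3, 4, 5, 7, 8}, so each is used; only Mona can be 7, hence Mona = 7.
Among the 6 still-open variables, 4 fits only Bob (and all 6 values in {1, 2, 3, 4, 5, 8} must be used), so Bob = 4.
The 5 still-open variables together cover exactly {1, 2, 3, 5, 8} — 5 values for 5 variables — and 2 appears only in Kira's list, so Kira = 2.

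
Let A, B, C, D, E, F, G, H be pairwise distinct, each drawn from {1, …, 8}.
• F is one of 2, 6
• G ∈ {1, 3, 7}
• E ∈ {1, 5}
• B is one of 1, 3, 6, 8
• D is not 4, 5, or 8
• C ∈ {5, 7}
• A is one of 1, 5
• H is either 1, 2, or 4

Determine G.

Among the 8 variables, 4 fits only H (and all 8 values in {1, 2, 3, 4, 5, 6, 7, 8} must be used), so H = 4.
The 7 still-open variables together cover exactly {1, 2, 3, 5, 6, 7, 8} — 7 values for 7 variables — and 8 appears only in B's list, so B = 8.
A and E share exactly the 2 values {1, 5}; by pigeonhole those values go to them, so strike 1, 5 from C, D, G.
C has just one choice, so C = 7. Strike 7 from D, G.
So G = 3.

3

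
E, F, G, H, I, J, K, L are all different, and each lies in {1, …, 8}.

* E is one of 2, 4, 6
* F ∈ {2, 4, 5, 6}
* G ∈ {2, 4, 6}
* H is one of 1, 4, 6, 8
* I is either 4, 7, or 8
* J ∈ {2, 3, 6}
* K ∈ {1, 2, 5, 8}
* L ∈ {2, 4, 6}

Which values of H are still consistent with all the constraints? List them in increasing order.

The 8 variables together cover exactly {1, 2, 3, 4, 5, 6, 7, 8} — 8 values for 8 variables — and 3 appears only in J's list, so J = 3.
Among the 7 still-open variables, 7 fits only I (and all 7 values in {1, 2, 4, 5, 6, 7, 8} must be used), so I = 7.
E, G, L share exactly the 3 values {2, 4, 6}; by pigeonhole those values go to them, so strike 2, 4, 6 from F, H, K.
F has just one choice, so F = 5. Eliminate 5 elsewhere: K.
No further eliminations apply; H can still be any of 1, 8.

1, 8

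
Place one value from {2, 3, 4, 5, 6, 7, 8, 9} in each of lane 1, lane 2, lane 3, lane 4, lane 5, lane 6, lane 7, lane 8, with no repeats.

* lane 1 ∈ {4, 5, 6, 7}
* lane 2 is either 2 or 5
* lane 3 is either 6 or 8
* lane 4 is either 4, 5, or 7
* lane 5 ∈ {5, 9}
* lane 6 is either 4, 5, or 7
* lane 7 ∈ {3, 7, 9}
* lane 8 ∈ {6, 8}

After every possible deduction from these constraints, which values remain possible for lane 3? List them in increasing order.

6, 8

Among the 8 variables, 2 fits only lane 2 (and all 8 values in {2, 3, 4, 5, 6, 7, 8, 9} must be used), so lane 2 = 2.
The 7 still-open variables together cover exactly {3, 4, 5, 6, 7, 8, 9} — 7 values for 7 variables — and 3 appears only in lane 7's list, so lane 7 = 3.
The 6 still-open variables draw from only 6 values {4, 5, 6, 7, 8, 9}, so each is used; only lane 5 can be 9, hence lane 5 = 9.
lane 3 and lane 8 share exactly the 2 values {6, 8}; by pigeonhole those values go to them, so strike 6, 8 from lane 1.
No further eliminations apply; lane 3 can still be any of 6, 8.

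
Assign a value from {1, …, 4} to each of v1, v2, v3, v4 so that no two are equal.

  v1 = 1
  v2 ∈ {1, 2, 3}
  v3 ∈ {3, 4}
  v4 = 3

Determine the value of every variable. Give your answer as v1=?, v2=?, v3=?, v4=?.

v1=1, v2=2, v3=4, v4=3

v1's domain is down to {1}, so v1 = 1. Remove 1 from v2.
v4 has just one choice, so v4 = 3. Remove 3 from v2, v3.
v2 has just one choice, so v2 = 2.
That leaves v3 = 4.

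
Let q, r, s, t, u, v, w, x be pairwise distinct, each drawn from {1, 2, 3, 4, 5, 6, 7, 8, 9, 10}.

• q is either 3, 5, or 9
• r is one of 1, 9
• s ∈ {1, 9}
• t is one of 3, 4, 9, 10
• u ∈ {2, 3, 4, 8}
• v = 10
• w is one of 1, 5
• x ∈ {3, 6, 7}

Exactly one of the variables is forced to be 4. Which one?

v's domain is down to {10}, so v = 10. Remove 10 from t.
r and s share exactly the 2 values {1, 9}; by pigeonhole those values go to them, so strike 1, 9 from q, t, w.
w has just one choice, so w = 5. Strike 5 from q.
That leaves q = 3. Strike 3 from t, u, x.
So 4 goes to t.

t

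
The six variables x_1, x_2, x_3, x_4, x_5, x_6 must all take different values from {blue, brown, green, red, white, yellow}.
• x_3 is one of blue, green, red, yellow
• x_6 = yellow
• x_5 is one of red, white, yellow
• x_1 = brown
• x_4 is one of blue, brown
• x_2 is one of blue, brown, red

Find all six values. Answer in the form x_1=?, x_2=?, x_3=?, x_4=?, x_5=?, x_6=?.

x_1 has just one choice, so x_1 = brown. Remove brown from x_2, x_4.
x_4 has just one choice, so x_4 = blue. Remove blue from x_2, x_3.
That leaves x_6 = yellow. Remove yellow from x_3, x_5.
x_2's domain is down to {red}, so x_2 = red. Remove red from x_3, x_5.
x_3's domain is down to {green}, so x_3 = green.
x_5's domain is down to {white}, so x_5 = white.

x_1=brown, x_2=red, x_3=green, x_4=blue, x_5=white, x_6=yellow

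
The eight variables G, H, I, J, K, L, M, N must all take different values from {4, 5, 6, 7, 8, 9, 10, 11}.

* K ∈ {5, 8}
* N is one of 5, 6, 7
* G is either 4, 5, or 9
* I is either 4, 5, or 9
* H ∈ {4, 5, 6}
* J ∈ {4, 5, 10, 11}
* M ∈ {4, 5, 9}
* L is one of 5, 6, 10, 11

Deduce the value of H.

Among the 8 variables, 7 fits only N (and all 8 values in {4, 5, 6, 7, 8, 9, 10, 11} must be used), so N = 7.
Among the 7 still-open variables, 8 fits only K (and all 7 values in {4, 5, 6, 8, 9, 10, 11} must be used), so K = 8.
G, I, M between them cover only {4, 5, 9} — a naked triple. Remove those values from H, J, L.
So H = 6.

6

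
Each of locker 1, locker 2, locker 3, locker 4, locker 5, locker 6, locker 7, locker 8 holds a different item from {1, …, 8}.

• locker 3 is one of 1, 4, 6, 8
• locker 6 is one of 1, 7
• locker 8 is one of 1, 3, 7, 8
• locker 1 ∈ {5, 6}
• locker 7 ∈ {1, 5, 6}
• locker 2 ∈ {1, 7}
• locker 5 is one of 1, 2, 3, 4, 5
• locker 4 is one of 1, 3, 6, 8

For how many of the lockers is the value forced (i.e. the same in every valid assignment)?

The 8 variables draw from only 8 values {1, 2, 3, 4, 5, 6, 7, 8}, so each is used; only locker 5 can be 2, hence locker 5 = 2.
Among the 7 still-open variables, 4 fits only locker 3 (and all 7 values in {1, 3, 4, 5, 6, 7, 8} must be used), so locker 3 = 4.
locker 2 and locker 6 share exactly the 2 values {1, 7}; by pigeonhole those values go to them, so strike 1, 7 from locker 4, locker 7, locker 8.
locker 1 and locker 7 share exactly the 2 values {5, 6}; by pigeonhole those values go to them, so strike 5, 6 from locker 4.
Determined: locker 3=4, locker 5=2. The other lockers each still have more than one consistent value. That makes 2.

2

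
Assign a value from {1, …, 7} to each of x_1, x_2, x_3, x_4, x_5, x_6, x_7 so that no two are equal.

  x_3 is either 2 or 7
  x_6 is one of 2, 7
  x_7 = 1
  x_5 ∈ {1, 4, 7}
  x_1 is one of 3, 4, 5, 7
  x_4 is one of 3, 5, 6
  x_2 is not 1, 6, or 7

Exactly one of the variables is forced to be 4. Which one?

x_5

x_7 has just one choice, so x_7 = 1. Strike 1 from x_5.
The 6 still-open variables together cover exactly {2, 3, 4, 5, 6, 7} — 6 values for 6 variables — and 6 appears only in x_4's list, so x_4 = 6.
x_3 and x_6 share exactly the 2 values {2, 7}; by pigeonhole those values go to them, so strike 2, 7 from x_1, x_2, x_5.
So 4 goes to x_5.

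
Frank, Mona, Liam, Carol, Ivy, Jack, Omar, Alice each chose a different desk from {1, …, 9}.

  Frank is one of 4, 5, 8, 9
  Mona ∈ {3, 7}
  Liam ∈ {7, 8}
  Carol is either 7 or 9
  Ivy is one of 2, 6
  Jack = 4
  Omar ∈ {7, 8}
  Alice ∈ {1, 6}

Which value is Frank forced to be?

Jack's domain is down to {4}, so Jack = 4. Remove 4 from Frank.
The 2 variables Liam and Omar are confined to {7, 8}, which locks those values in; drop them from Frank, Mona, Carol.
Mona's domain is down to {3}, so Mona = 3.
That leaves Carol = 9. Remove 9 from Frank.
So Frank = 5.

5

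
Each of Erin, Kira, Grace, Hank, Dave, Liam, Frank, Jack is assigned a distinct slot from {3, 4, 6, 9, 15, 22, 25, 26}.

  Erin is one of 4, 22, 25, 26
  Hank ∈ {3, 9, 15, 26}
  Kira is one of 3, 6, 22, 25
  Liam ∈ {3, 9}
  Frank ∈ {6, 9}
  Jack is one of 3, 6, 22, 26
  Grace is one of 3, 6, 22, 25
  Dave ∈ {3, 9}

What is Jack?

The 8 variables together cover exactly {3, 4, 6, 9, 15, 22, 25, 26} — 8 values for 8 variables — and 4 appears only in Erin's list, so Erin = 4.
Among the 7 still-open variables, 15 fits only Hank (and all 7 values in {3, 6, 9, 15, 22, 25, 26} must be used), so Hank = 15.
The 6 still-open variables together cover exactly {3, 6, 9, 22, 25, 26} — 6 values for 6 variables — and 26 appears only in Jack's list, so Jack = 26.

26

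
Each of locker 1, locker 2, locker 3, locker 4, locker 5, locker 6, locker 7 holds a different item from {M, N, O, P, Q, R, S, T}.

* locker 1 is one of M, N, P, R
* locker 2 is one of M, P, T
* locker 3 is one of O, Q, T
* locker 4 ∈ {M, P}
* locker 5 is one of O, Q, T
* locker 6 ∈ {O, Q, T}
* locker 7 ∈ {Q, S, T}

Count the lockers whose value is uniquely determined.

The 3 variables locker 3, locker 5, locker 6 are confined to {O, Q, T}, which locks those values in; drop them from locker 2, locker 7.
That leaves locker 7 = S.
locker 2 and locker 4 between them cover only {M, P} — a naked pair. Remove those values from locker 1.
Determined: locker 7=S. The other lockers each still have more than one consistent value. That makes 1.

1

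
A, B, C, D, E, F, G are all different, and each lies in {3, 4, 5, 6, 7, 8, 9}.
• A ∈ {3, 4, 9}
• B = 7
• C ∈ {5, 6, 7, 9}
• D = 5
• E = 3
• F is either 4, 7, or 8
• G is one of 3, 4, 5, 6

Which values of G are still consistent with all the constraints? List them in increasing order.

4, 6

B must be 7 (only option left). So C, F can't be 7.
D has just one choice, so D = 5. So C, G can't be 5.
That leaves E = 3. Eliminate 3 elsewhere: A, G.
The 4 still-open variables draw from only 4 values {4, 6, 8, 9}, so each is used; only F can be 8, hence F = 8.
No further eliminations apply; G can still be any of 4, 6.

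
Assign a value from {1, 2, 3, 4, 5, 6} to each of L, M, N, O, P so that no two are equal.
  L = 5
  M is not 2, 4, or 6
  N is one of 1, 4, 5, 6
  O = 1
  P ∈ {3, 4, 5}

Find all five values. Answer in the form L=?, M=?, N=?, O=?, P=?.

L=5, M=3, N=6, O=1, P=4

L has just one choice, so L = 5. Eliminate 5 elsewhere: M, N, P.
That leaves O = 1. Strike 1 from M, N.
M's domain is down to {3}, so M = 3. So P can't be 3.
P's domain is down to {4}, so P = 4. Remove 4 from N.
N's domain is down to {6}, so N = 6.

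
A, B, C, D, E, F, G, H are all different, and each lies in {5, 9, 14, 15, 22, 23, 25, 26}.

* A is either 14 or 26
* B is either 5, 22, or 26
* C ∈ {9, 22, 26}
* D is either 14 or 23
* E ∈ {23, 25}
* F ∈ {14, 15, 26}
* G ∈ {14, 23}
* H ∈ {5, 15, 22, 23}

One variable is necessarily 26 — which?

A

The 8 variables together cover exactly {5, 9, 14, 15, 22, 23, 25, 26} — 8 values for 8 variables — and 9 appears only in C's list, so C = 9.
The 7 still-open variables draw from only 7 values {5, 14, 15, 22, 23, 25, 26}, so each is used; only E can be 25, hence E = 25.
D and G share exactly the 2 values {14, 23}; by pigeonhole those values go to them, so strike 14, 23 from A, F, H.
So 26 goes to A.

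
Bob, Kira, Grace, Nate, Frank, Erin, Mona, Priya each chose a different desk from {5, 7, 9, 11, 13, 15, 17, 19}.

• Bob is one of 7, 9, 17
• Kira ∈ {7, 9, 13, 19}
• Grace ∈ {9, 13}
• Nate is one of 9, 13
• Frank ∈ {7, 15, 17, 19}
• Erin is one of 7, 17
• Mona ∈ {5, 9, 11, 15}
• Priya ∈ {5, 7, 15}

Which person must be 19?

Kira

The 8 variables draw from only 8 values {5, 7, 9, 11, 13, 15, 17, 19}, so each is used; only Mona can be 11, hence Mona = 11.
The 7 still-open variables draw from only 7 values {5, 7, 9, 13, 15, 17, 19}, so each is used; only Priya can be 5, hence Priya = 5.
The 6 still-open variables draw from only 6 values {7, 9, 13, 15, 17, 19}, so each is used; only Frank can be 15, hence Frank = 15.
The 5 still-open variables draw from only 5 values {7, 9, 13, 17, 19}, so each is used; only Kira can be 19, hence Kira = 19.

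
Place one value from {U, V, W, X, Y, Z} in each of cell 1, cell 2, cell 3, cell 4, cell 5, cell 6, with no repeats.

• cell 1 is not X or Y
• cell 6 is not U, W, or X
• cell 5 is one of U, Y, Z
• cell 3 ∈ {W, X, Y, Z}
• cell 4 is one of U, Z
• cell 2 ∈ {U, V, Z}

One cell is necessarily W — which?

cell 1

Among the 6 variables, X fits only cell 3 (and all 6 values in {U, V, W, X, Y, Z} must be used), so cell 3 = X.
The 5 still-open variables together cover exactly {U, V, W, Y, Z} — 5 values for 5 variables — and W appears only in cell 1's list, so cell 1 = W.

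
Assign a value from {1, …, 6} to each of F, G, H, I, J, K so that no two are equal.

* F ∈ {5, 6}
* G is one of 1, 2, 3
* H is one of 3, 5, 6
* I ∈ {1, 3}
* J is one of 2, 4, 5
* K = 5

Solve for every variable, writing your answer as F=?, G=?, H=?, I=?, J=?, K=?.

K's domain is down to {5}, so K = 5. Strike 5 from F, H, J.
F has just one choice, so F = 6. Remove 6 from H.
H has just one choice, so H = 3. Strike 3 from G, I.
I has just one choice, so I = 1. Remove 1 from G.
G has just one choice, so G = 2. Strike 2 from J.
J must be 4 (only option left).

F=6, G=2, H=3, I=1, J=4, K=5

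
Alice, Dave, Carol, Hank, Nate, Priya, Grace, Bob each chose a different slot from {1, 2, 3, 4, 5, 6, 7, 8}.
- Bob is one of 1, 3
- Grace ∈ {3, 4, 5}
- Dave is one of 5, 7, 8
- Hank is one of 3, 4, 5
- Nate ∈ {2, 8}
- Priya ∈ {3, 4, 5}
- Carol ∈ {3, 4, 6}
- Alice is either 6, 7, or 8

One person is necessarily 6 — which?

Carol

The 8 variables together cover exactly {1, 2, 3, 4, 5, 6, 7, 8} — 8 values for 8 variables — and 1 appears only in Bob's list, so Bob = 1.
The 7 still-open variables together cover exactly {2, 3, 4, 5, 6, 7, 8} — 7 values for 7 variables — and 2 appears only in Nate's list, so Nate = 2.
Hank, Priya, Grace share exactly the 3 values {3, 4, 5}; by pigeonhole those values go to them, so strike 3, 4, 5 from Dave, Carol.
So 6 goes to Carol.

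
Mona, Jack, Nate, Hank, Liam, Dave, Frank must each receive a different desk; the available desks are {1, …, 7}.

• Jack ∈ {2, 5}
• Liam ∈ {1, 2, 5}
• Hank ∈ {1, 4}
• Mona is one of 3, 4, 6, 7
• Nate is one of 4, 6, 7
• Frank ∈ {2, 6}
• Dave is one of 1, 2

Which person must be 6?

The 7 variables together cover exactly {1, 2, 3, 4, 5, 6, 7} — 7 values for 7 variables — and 3 appears only in Mona's list, so Mona = 3.
The 6 still-open variables draw from only 6 values {1, 2, 4, 5, 6, 7}, so each is used; only Nate can be 7, hence Nate = 7.
The 5 still-open variables draw from only 5 values {1, 2, 4, 5, 6}, so each is used; only Hank can be 4, hence Hank = 4.
The 4 still-open variables together cover exactly {1, 2, 5, 6} — 4 values for 4 variables — and 6 appears only in Frank's list, so Frank = 6.

Frank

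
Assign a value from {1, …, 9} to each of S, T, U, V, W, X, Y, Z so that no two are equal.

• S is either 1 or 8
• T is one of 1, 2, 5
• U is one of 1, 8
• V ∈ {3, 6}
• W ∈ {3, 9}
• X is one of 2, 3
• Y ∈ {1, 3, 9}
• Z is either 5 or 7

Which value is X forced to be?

2

The 8 variables draw from only 8 values {1, 2, 3, 5, 6, 7, 8, 9}, so each is used; only V can be 6, hence V = 6.
Among the 7 still-open variables, 7 fits only Z (and all 7 values in {1, 2, 3, 5, 7, 8, 9} must be used), so Z = 7.
The 6 still-open variables together cover exactly {1, 2, 3, 5, 8, 9} — 6 values for 6 variables — and 5 appears only in T's list, so T = 5.
The 5 still-open variables draw from only 5 values {1, 2, 3, 8, 9}, so each is used; only X can be 2, hence X = 2.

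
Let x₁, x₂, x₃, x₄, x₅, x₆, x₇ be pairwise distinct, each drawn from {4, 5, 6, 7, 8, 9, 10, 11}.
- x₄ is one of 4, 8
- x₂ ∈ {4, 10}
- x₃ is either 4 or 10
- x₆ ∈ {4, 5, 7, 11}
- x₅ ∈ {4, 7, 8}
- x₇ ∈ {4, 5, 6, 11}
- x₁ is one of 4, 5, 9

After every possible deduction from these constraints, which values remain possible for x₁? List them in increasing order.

5, 9

x₂ and x₃ share exactly the 2 values {4, 10}; by pigeonhole those values go to them, so strike 4, 10 from x₁, x₄, x₅, x₆, x₇.
x₄'s domain is down to {8}, so x₄ = 8. Strike 8 from x₅.
x₅'s domain is down to {7}, so x₅ = 7. So x₆ can't be 7.
No further eliminations apply; x₁ can still be any of 5, 9.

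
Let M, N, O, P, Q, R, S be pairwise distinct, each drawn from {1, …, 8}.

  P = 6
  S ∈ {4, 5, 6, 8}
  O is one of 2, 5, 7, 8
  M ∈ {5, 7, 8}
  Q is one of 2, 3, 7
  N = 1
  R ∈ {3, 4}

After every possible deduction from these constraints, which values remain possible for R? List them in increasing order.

3, 4

N must be 1 (only option left).
That leaves P = 6. Eliminate 6 elsewhere: S.
No further eliminations apply; R can still be any of 3, 4.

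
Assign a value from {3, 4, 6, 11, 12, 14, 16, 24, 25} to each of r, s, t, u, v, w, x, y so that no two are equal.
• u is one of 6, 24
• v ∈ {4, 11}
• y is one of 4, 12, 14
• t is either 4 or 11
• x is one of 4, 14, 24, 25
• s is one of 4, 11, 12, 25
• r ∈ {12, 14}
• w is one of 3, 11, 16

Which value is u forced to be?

The 2 variables t and v are confined to {4, 11}, which locks those values in; drop them from s, w, x, y.
The 2 variables r and y are confined to {12, 14}, which locks those values in; drop them from s, x.
That leaves s = 25. Strike 25 from x.
That leaves x = 24. So u can't be 24.
So u = 6.

6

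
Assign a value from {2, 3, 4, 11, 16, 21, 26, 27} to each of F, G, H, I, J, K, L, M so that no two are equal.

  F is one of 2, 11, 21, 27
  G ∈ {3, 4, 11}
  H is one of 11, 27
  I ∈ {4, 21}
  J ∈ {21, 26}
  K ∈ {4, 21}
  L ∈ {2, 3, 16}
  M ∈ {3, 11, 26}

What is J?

Among the 8 variables, 16 fits only L (and all 8 values in {2, 3, 4, 11, 16, 21, 26, 27} must be used), so L = 16.
The 7 still-open variables together cover exactly {2, 3, 4, 11, 21, 26, 27} — 7 values for 7 variables — and 2 appears only in F's list, so F = 2.
Among the 6 still-open variables, 27 fits only H (and all 6 values in {3, 4, 11, 21, 26, 27} must be used), so H = 27.
The 2 variables I and K are confined to {4, 21}, which locks those values in; drop them from G, J.
So J = 26.

26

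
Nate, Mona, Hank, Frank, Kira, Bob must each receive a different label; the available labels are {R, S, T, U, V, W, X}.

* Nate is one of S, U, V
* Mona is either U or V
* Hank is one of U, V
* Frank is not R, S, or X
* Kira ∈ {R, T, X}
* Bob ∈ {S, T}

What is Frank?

W

Mona and Hank between them cover only {U, V} — a naked pair. Remove those values from Nate, Frank.
Nate has just one choice, so Nate = S. Strike S from Bob.
Bob must be T (only option left). So Frank, Kira can't be T.
So Frank = W.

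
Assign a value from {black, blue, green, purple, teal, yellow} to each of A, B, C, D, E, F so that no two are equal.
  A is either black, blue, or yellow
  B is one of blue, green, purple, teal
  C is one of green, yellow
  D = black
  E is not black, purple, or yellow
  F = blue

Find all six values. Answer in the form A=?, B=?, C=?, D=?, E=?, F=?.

D's domain is down to {black}, so D = black. Eliminate black elsewhere: A.
That leaves F = blue. So A, B, E can't be blue.
A must be yellow (only option left). Strike yellow from C.
C has just one choice, so C = green. So B, E can't be green.
E's domain is down to {teal}, so E = teal. Remove teal from B.
That leaves B = purple.

A=yellow, B=purple, C=green, D=black, E=teal, F=blue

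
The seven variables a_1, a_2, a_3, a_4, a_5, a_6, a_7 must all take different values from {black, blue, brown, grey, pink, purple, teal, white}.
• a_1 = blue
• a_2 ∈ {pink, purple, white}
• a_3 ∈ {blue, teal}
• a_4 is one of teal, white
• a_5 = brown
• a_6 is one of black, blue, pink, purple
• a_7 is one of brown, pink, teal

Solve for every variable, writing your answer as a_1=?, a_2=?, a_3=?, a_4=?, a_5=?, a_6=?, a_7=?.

a_1=blue, a_2=purple, a_3=teal, a_4=white, a_5=brown, a_6=black, a_7=pink

a_1 must be blue (only option left). So a_3, a_6 can't be blue.
a_3 must be teal (only option left). Strike teal from a_4, a_7.
That leaves a_4 = white. Eliminate white elsewhere: a_2.
a_5 has just one choice, so a_5 = brown. Eliminate brown elsewhere: a_7.
a_7 has just one choice, so a_7 = pink. Remove pink from a_2, a_6.
a_2 has just one choice, so a_2 = purple. Eliminate purple elsewhere: a_6.
a_6 has just one choice, so a_6 = black.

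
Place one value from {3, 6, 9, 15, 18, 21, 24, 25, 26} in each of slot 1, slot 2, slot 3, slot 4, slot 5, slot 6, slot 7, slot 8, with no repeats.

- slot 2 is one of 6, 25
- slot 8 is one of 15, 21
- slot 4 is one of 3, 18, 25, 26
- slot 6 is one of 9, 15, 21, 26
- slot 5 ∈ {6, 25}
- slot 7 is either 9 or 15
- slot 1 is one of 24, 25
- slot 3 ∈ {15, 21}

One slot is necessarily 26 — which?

slot 6

slot 2 and slot 5 share exactly the 2 values {6, 25}; by pigeonhole those values go to them, so strike 6, 25 from slot 1, slot 4.
That leaves slot 1 = 24.
slot 3 and slot 8 between them cover only {15, 21} — a naked pair. Remove those values from slot 6, slot 7.
That leaves slot 7 = 9. So slot 6 can't be 9.
So 26 goes to slot 6.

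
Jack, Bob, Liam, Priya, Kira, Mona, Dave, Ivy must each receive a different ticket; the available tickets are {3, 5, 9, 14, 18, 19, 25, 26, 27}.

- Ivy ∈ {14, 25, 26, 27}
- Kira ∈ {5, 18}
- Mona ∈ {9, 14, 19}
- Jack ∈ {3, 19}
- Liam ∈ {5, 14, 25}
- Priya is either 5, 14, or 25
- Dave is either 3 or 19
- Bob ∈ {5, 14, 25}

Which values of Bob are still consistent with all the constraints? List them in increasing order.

The 2 variables Jack and Dave are confined to {3, 19}, which locks those values in; drop them from Mona.
Bob, Liam, Priya share exactly the 3 values {5, 14, 25}; by pigeonhole those values go to them, so strike 5, 14, 25 from Kira, Mona, Ivy.
That leaves Kira = 18.
Mona must be 9 (only option left).
No further eliminations apply; Bob can still be any of 5, 14, 25.

5, 14, 25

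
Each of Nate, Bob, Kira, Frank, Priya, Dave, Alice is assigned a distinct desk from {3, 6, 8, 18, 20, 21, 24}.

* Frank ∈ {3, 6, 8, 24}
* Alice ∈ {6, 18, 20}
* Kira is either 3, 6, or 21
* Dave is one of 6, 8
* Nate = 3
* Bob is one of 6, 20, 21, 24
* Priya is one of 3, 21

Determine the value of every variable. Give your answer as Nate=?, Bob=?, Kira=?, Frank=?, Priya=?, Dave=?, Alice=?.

Nate=3, Bob=20, Kira=6, Frank=24, Priya=21, Dave=8, Alice=18

Nate's domain is down to {3}, so Nate = 3. So Kira, Frank, Priya can't be 3.
That leaves Priya = 21. Eliminate 21 elsewhere: Bob, Kira.
That leaves Kira = 6. Eliminate 6 elsewhere: Bob, Frank, Dave, Alice.
Dave's domain is down to {8}, so Dave = 8. So Frank can't be 8.
Frank must be 24 (only option left). So Bob can't be 24.
Bob has just one choice, so Bob = 20. Remove 20 from Alice.
Alice has just one choice, so Alice = 18.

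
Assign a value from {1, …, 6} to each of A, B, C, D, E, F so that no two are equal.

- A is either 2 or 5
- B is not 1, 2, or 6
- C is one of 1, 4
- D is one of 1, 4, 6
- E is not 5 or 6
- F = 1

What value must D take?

F has just one choice, so F = 1. Eliminate 1 elsewhere: C, D, E.
C must be 4 (only option left). So B, D, E can't be 4.
So D = 6.

6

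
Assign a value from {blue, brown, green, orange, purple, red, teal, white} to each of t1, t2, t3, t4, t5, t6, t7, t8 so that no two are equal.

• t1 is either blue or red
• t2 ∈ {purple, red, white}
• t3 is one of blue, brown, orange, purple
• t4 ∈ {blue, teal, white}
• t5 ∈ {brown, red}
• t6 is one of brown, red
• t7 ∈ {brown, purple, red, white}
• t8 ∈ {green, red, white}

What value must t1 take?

The 8 variables together cover exactly {blue, brown, green, orange, purple, red, teal, white} — 8 values for 8 variables — and green appears only in t8's list, so t8 = green.
The 7 still-open variables together cover exactly {blue, brown, orange, purple, red, teal, white} — 7 values for 7 variables — and orange appears only in t3's list, so t3 = orange.
Among the 6 still-open variables, teal fits only t4 (and all 6 values in {blue, brown, purple, red, teal, white} must be used), so t4 = teal.
The 5 still-open variables draw from only 5 values {blue, brown, purple, red, white}, so each is used; only t1 can be blue, hence t1 = blue.

blue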